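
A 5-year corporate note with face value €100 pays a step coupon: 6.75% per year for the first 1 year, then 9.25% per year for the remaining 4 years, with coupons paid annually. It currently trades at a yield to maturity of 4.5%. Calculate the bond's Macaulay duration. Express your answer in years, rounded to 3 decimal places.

4.365 years

Periodic yield y = 0.045. Discount each cash flow and weight by its year:
  t   CF        PV=CF/(1+0.045)^t    t·PV
  1         6.75         6.4593         6.4593
  2         9.25         8.4705        16.9410
  3         9.25         8.1057        24.3172
  4         9.25         7.7567        31.0268
  5       109.25        87.6678       438.3389
  Σ                    118.4600       517.0832
Price P = Σ PV = 118.4600.
Macaulay duration = Σ(t·PV) / P = 517.0832 / 118.4600 = 4.36504 years.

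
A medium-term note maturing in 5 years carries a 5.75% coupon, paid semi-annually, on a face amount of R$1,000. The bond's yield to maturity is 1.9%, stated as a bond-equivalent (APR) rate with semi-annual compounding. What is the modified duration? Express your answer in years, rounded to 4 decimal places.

Periodic yield y = 0.0095. First find Macaulay duration:
  t   CF        PV=CF/(1+0.0095)^t    t·PV
  1        28.75        28.4794        28.4794
  2        28.75        28.2114        56.4229
  3        28.75        27.9460        83.8379
  4        28.75        27.6830       110.7318
  5        28.75        27.4224       137.1122
  6        28.75        27.1644       162.9863
  7        28.75        26.9088       188.3613
  8        28.75        26.6555       213.2442
  9        28.75        26.4047       237.6421
  10    1,028.75       935.9370     9,359.3700
  Σ                  1,182.8126    10,578.1882
P = 1,182.8126; Macaulay duration = 10,578.1882 / 1,182.8126 = 8.94325 half-year periods = 4.47162 years.
Modified duration = D_Mac / (1 + y) = 4.47162 / 1.0095 = 4.42954 years.

4.4295 years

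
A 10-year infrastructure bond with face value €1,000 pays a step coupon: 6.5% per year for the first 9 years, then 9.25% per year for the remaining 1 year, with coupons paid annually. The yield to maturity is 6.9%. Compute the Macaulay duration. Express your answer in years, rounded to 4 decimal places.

7.6523 years

Periodic yield y = 0.069. Discount each cash flow and weight by its year:
  t   CF        PV=CF/(1+0.069)^t    t·PV
  1        65.00        60.8045        60.8045
  2        65.00        56.8798       113.7596
  3        65.00        53.2084       159.6252
  4        65.00        49.7740       199.0960
  5        65.00        46.5613       232.8064
  6        65.00        43.5559       261.3355
  7        65.00        40.7445       285.2118
  8        65.00        38.1146       304.9170
  9        65.00        35.6545       320.8902
  10    1,092.50       560.5888     5,605.8877
  Σ                    985.8863     7,544.3339
Price P = Σ PV = 985.8863.
Macaulay duration = Σ(t·PV) / P = 7,544.3339 / 985.8863 = 7.65234 years.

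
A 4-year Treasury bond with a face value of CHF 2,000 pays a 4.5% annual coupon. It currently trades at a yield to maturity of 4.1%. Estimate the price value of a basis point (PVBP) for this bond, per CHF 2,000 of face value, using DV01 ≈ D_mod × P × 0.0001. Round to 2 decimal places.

Periodic yield y = 0.041.
  t   CF        PV=CF/(1+0.041)^t    t·PV
  1        90.00        86.4553        86.4553
  2        90.00        83.0503       166.1005
  3        90.00        79.7793       239.3380
  4     2,090.00     1,779.6859     7,118.7437
  Σ                  2,028.9709     7,610.6376
P = 2,028.9709; D_Mac = 3.75098 yrs; D_mod = 3.60325 yrs.
DV01 ≈ 3.60325 × 2,028.9709 × 0.0001 = 0.731089.

CHF 0.73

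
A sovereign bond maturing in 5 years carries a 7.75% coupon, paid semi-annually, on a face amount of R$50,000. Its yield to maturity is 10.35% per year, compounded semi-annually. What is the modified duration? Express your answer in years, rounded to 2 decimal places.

Periodic yield y = 0.05175. First find Macaulay duration:
  t   CF        PV=CF/(1+0.05175)^t    t·PV
  1     1,937.50     1,842.1678     1,842.1678
  2     1,937.50     1,751.5263     3,503.0527
  3     1,937.50     1,665.3447     4,996.0342
  4     1,937.50     1,583.4036     6,333.6144
  5     1,937.50     1,505.4943     7,527.4714
  6     1,937.50     1,431.4184     8,588.5102
  7     1,937.50     1,360.9873     9,526.9110
  8     1,937.50     1,294.0217    10,352.1733
  9     1,937.50     1,230.3510    11,073.1590
  10   51,937.50    31,358.5400   313,585.3998
  Σ                 45,023.2550   377,328.4937
P = 45,023.2550; Macaulay duration = 377,328.4937 / 45,023.2550 = 8.38075 half-year periods = 4.19037 years.
Modified duration = D_Mac / (1 + y) = 4.19037 / 1.05175 = 3.98419 years.

3.98 years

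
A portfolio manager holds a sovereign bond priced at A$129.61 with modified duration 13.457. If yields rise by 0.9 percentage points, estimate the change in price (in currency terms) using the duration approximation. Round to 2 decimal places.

Duration approximation: ΔP/P ≈ -D_mod · Δy = -13.457 × (+0.009) = -0.121113.
ΔP ≈ 129.61 × (-0.121113) = -15.69745593.

-A$15.70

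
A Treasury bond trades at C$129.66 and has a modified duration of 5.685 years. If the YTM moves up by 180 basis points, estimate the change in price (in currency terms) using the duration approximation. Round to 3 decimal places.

Duration approximation: ΔP/P ≈ -D_mod · Δy = -5.685 × (+0.018) = -0.102330.
ΔP ≈ 129.66 × (-0.102330) = -13.2681078.

-C$13.268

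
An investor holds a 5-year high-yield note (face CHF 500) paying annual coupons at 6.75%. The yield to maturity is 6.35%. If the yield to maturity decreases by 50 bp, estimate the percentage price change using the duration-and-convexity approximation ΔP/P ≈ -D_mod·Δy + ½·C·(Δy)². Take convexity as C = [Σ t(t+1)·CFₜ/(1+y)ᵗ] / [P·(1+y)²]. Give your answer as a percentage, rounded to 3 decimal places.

With y = 0.0635:
  t   CF        PV=CF/(1+0.0635)^t    t·PV        t(t+1)·PV
  1        33.75        31.7348        31.7348          63.4697
  2        33.75        29.8400        59.6800         179.0400
  3        33.75        28.0583        84.1749         336.6996
  4        33.75        26.3830       105.5319         527.6595
  5       533.75       392.3290     1,961.6450      11,769.8702
  Σ                    508.3451     2,242.7667      12,876.7389
P = 508.3451; D_Mac = 4.41190 yrs; D_mod = 4.14847 yrs; C = 22.39609.
Duration effect: -4.14847 × (-0.005) = +0.020742
Convexity effect: 0.5 × 22.39609 × (-0.005)² = +0.0002800
ΔP/P ≈ +0.020742 + 0.0002800 = +0.021022 = +2.1022%.

+2.102%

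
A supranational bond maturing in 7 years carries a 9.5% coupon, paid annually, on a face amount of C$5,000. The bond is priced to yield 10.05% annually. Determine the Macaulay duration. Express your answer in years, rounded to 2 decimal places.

5.40 years

Periodic yield y = 0.1005. Discount each cash flow and weight by its year:
  t   CF        PV=CF/(1+0.1005)^t    t·PV
  1       475.00       431.6220       431.6220
  2       475.00       392.2054       784.4107
  3       475.00       356.3883     1,069.1650
  4       475.00       323.8422     1,295.3687
  5       475.00       294.2682     1,471.3411
  6       475.00       267.3950     1,604.3702
  7     5,475.00     2,800.6175    19,604.3224
  Σ                  4,866.3386    26,260.6001
Price P = Σ PV = 4,866.3386.
Macaulay duration = Σ(t·PV) / P = 26,260.6001 / 4,866.3386 = 5.39638 years.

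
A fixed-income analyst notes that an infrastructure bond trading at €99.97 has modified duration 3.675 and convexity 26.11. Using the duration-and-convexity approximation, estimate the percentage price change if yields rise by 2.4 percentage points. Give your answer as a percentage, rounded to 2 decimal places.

Duration effect: -D_mod·Δy = -3.675 × (+0.024) = -0.088200
Convexity effect: ½·C·(Δy)² = 0.5 × 26.11 × (0.024)² = +0.00751968
ΔP/P ≈ -0.088200 + 0.00751968 = -0.08068032
= -8.068032%.

-8.07%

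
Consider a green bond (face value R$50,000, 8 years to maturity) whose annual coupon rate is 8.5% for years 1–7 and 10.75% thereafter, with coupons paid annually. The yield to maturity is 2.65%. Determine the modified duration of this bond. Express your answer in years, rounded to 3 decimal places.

Periodic yield y = 0.0265. First find Macaulay duration:
  t   CF        PV=CF/(1+0.0265)^t    t·PV
  1     4,250.00     4,140.2825     4,140.2825
  2     4,250.00     4,033.3975     8,066.7950
  3     4,250.00     3,929.2718    11,787.8153
  4     4,250.00     3,827.8342    15,311.3367
  5     4,250.00     3,729.0153    18,645.0763
  6     4,250.00     3,632.7475    21,796.4848
  7     4,250.00     3,538.9649    24,772.7542
  8    55,375.00    44,920.2443   359,361.9544
  Σ                 71,751.7579   463,882.4993
P = 71,751.7579; Macaulay duration = 463,882.4993 / 71,751.7579 = 6.46510 years.
Modified duration = D_Mac / (1 + y) = 6.46510 / 1.0265 = 6.29820 years.

6.298 years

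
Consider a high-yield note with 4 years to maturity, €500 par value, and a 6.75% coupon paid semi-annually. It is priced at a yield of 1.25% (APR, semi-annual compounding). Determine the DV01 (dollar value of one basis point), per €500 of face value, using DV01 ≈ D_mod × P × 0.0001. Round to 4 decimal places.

Periodic yield y = 0.00625.
  t   CF        PV=CF/(1+0.00625)^t    t·PV
  1       16.875        16.7702        16.7702
  2       16.875        16.6660        33.3320
  3       16.875        16.5625        49.6875
  4       16.875        16.4596        65.8385
  5       16.875        16.3574        81.7870
  6       16.875        16.2558        97.5348
  7       16.875        16.1548       113.0838
  8      516.875       491.7432     3,933.9458
  Σ                    606.9696     4,391.9797
P = 606.9696; D_Mac = 7.23591 half-year periods = 3.61796 yrs; D_mod = 3.59549 yrs.
DV01 ≈ 3.59549 × 606.9696 × 0.0001 = 0.218235.

€0.2182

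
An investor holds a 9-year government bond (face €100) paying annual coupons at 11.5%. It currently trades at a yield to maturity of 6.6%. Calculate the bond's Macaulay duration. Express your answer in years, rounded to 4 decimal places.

6.4549 years

Periodic yield y = 0.066. Discount each cash flow and weight by its year:
  t   CF        PV=CF/(1+0.066)^t    t·PV
  1        11.50        10.7880        10.7880
  2        11.50        10.1201        20.2401
  3        11.50         9.4935        28.4805
  4        11.50         8.9057        35.6229
  5        11.50         8.3543        41.7717
  6        11.50         7.8371        47.0225
  7        11.50         7.3519        51.4630
  8        11.50         6.8967        55.1735
  9       111.50        62.7278       564.5502
  Σ                    132.4750       855.1123
Price P = Σ PV = 132.4750.
Macaulay duration = Σ(t·PV) / P = 855.1123 / 132.4750 = 6.45489 years.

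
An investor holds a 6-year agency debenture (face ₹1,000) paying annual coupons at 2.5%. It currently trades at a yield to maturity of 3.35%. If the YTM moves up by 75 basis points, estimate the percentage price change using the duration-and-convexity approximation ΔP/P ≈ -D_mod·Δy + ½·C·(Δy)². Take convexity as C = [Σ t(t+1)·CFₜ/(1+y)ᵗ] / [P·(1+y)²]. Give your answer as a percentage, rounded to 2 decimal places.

With y = 0.0335:
  t   CF        PV=CF/(1+0.0335)^t    t·PV        t(t+1)·PV
  1        25.00        24.1896        24.1896          48.3793
  2        25.00        23.4056        46.8111         140.4334
  3        25.00        22.6469        67.9407         271.7627
  4        25.00        21.9128        87.6512         438.2562
  5        25.00        21.2025       106.0126         636.0758
  6     1,025.00       841.1258     5,046.7551      35,327.2857
  Σ                    954.4833     5,379.3604      36,862.1930
P = 954.4833; D_Mac = 5.63589 yrs; D_mod = 5.45321 yrs; C = 36.15696.
Duration effect: -5.45321 × (+0.0075) = -0.040899
Convexity effect: 0.5 × 36.15696 × (0.0075)² = +0.0010169
ΔP/P ≈ -0.040899 + 0.0010169 = -0.039882 = -3.9882%.

-3.99%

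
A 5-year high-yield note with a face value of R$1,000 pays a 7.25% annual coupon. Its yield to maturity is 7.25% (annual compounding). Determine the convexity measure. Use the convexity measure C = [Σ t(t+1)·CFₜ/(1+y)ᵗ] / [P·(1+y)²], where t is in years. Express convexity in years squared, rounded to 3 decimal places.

21.724

With y = 0.0725:
  t   CF        PV=CF/(1+0.0725)^t    t·PV        t(t+1)·PV
  1        72.50        67.5991        67.5991         135.1981
  2        72.50        63.0294       126.0589         378.1766
  3        72.50        58.7687       176.3061         705.2244
  4        72.50        54.7960       219.1840       1,095.9199
  5     1,072.50       755.8068     3,779.0340      22,674.2041
  Σ                  1,000.0000     4,368.1820      24,988.7231
P = 1,000.0000.
Convexity = Σ t(t+1)·PV / [P·(1+y)²] = 24,988.7231 / (1,000.0000 × 1.150256) = 21.72448.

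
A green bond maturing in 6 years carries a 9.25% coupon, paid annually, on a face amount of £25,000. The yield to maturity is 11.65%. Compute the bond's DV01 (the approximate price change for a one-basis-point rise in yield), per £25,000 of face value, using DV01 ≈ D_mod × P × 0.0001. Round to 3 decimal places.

£9.671

Periodic yield y = 0.1165.
  t   CF        PV=CF/(1+0.1165)^t    t·PV
  1     2,312.50     2,071.2047     2,071.2047
  2     2,312.50     1,855.0870     3,710.1740
  3     2,312.50     1,661.5199     4,984.5598
  4     2,312.50     1,488.1504     5,952.6017
  5     2,312.50     1,332.8710     6,664.3548
  6    27,312.50    14,099.6746    84,598.0476
  Σ                 22,508.5076   107,980.9426
P = 22,508.5076; D_Mac = 4.79734 yrs; D_mod = 4.29677 yrs.
DV01 ≈ 4.29677 × 22,508.5076 × 0.0001 = 9.671379.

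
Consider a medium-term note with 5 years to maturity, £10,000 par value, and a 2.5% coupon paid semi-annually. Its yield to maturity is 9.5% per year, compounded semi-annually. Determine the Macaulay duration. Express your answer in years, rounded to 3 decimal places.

4.672 years

Periodic yield y = 0.0475. Discount each cash flow and weight by its period:
  t   CF        PV=CF/(1+0.0475)^t    t·PV
  1       125.00       119.3317       119.3317
  2       125.00       113.9205       227.8410
  3       125.00       108.7547       326.2640
  4       125.00       103.8231       415.2923
  5       125.00        99.1151       495.5755
  6       125.00        94.6206       567.7238
  7       125.00        90.3300       632.3097
  8       125.00        86.2338       689.8708
  9       125.00        82.3235       740.9113
  10   10,125.00     6,365.8253    63,658.2529
  Σ                  7,264.2783    67,873.3731
Price P = Σ PV = 7,264.2783.
Macaulay duration = Σ(t·PV) / P = 67,873.3731 / 7,264.2783 = 9.34344 half-year periods.
In years: 9.34344 / 2 = 4.67172 years.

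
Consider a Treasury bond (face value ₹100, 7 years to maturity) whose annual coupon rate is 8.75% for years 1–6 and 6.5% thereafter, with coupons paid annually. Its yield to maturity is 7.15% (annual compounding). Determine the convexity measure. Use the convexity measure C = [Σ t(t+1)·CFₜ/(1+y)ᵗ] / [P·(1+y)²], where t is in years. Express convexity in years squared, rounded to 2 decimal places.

35.64

With y = 0.0715:
  t   CF        PV=CF/(1+0.0715)^t    t·PV        t(t+1)·PV
  1         8.75         8.1661         8.1661          16.3322
  2         8.75         7.6212        15.2424          45.7272
  3         8.75         7.1127        21.3380          85.3518
  4         8.75         6.6380        26.5521         132.7606
  5         8.75         6.1951        30.9754         185.8525
  6         8.75         5.7817        34.6902         242.8311
  7       106.50        65.6757       459.7296       3,677.8364
  Σ                    107.1904       596.6937       4,386.6919
P = 107.1904.
Convexity = Σ t(t+1)·PV / [P·(1+y)²] = 4,386.6919 / (107.1904 × 1.148112) = 35.64485.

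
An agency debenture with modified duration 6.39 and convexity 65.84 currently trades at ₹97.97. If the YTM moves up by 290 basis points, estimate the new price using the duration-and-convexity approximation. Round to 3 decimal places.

₹82.528

Duration effect: -D_mod·Δy = -6.39 × (+0.029) = -0.185310
Convexity effect: ½·C·(Δy)² = 0.5 × 65.84 × (0.029)² = +0.02768572
ΔP/P ≈ -0.185310 + 0.02768572 = -0.15762428
New price ≈ 97.97 × (1 - 0.15762428) = 82.5275492884.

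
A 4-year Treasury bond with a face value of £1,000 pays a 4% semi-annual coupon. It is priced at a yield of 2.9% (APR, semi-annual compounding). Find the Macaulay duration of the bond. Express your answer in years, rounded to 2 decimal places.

Periodic yield y = 0.0145. Discount each cash flow and weight by its period:
  t   CF        PV=CF/(1+0.0145)^t    t·PV
  1        20.00        19.7141        19.7141
  2        20.00        19.4324        38.8648
  3        20.00        19.1546        57.4639
  4        20.00        18.8809        75.5234
  5        20.00        18.6110        93.0550
  6        20.00        18.3450       110.0700
  7        20.00        18.0828       126.5796
  8     1,020.00       909.0416     7,272.3328
  Σ                  1,041.2624     7,793.6037
Price P = Σ PV = 1,041.2624.
Macaulay duration = Σ(t·PV) / P = 7,793.6037 / 1,041.2624 = 7.48476 half-year periods.
In years: 7.48476 / 2 = 3.74238 years.

3.74 years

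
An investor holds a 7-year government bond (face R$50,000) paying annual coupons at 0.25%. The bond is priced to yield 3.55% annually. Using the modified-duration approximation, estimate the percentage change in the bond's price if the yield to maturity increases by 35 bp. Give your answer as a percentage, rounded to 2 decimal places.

Periodic yield y = 0.0355. Modified duration first:
  t   CF        PV=CF/(1+0.0355)^t    t·PV
  1       125.00       120.7146       120.7146
  2       125.00       116.5762       233.1524
  3       125.00       112.5796       337.7388
  4       125.00       108.7200       434.8802
  5       125.00       104.9928       524.9640
  6       125.00       101.3933       608.3600
  7    50,125.00    39,264.8247   274,853.7730
  Σ                 39,929.8013   277,113.5829
P = 39,929.8013; D_Mac = 6.94002 yrs; D_mod = 6.94002/(1+0.0355) = 6.70209 yrs.
ΔP/P ≈ -D_mod · Δy = -6.70209 × (+0.0035) = -0.023457 = -2.3457%.

-2.35%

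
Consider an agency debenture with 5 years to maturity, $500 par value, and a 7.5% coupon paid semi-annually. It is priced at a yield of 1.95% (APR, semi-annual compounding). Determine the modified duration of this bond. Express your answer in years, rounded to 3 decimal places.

4.313 years

Periodic yield y = 0.00975. First find Macaulay duration:
  t   CF        PV=CF/(1+0.00975)^t    t·PV
  1        18.75        18.5690        18.5690
  2        18.75        18.3897        36.7793
  3        18.75        18.2121        54.6363
  4        18.75        18.0362        72.1449
  5        18.75        17.8621        89.3104
  6        18.75        17.6896       106.1376
  7        18.75        17.5188       122.6316
  8        18.75        17.3496       138.7971
  9        18.75        17.1821       154.6390
  10      518.75       470.7816     4,707.8161
  Σ                    631.5908     5,501.4612
P = 631.5908; Macaulay duration = 5,501.4612 / 631.5908 = 8.71048 half-year periods = 4.35524 years.
Modified duration = D_Mac / (1 + y) = 4.35524 / 1.00975 = 4.31319 years.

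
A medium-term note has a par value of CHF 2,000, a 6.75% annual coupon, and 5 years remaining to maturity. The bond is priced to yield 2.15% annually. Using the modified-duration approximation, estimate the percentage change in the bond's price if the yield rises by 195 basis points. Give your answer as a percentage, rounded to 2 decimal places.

Periodic yield y = 0.0215. Modified duration first:
  t   CF        PV=CF/(1+0.0215)^t    t·PV
  1       135.00       132.1586       132.1586
  2       135.00       129.3770       258.7540
  3       135.00       126.6539       379.9618
  4       135.00       123.9882       495.9527
  5     2,135.00     1,919.5792     9,597.8958
  Σ                  2,431.7568    10,864.7228
P = 2,431.7568; D_Mac = 4.46785 yrs; D_mod = 4.46785/(1+0.0215) = 4.37381 yrs.
ΔP/P ≈ -D_mod · Δy = -4.37381 × (+0.0195) = -0.085289 = -8.5289%.

-8.53%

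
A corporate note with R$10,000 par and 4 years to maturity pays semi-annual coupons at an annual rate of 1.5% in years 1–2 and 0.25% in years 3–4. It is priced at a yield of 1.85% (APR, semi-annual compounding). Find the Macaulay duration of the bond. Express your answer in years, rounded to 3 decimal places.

Periodic yield y = 0.00925. Discount each cash flow and weight by its period:
  t   CF        PV=CF/(1+0.00925)^t    t·PV
  1        75.00        74.3126        74.3126
  2        75.00        73.6315       147.2630
  3        75.00        72.9567       218.8700
  4        75.00        72.2880       289.1520
  5        12.50        11.9376        59.6879
  6        12.50        11.8282        70.9690
  7        12.50        11.7198        82.0383
  8    10,012.50     9,301.4887    74,411.9099
  Σ                  9,630.1630    75,354.2028
Price P = Σ PV = 9,630.1630.
Macaulay duration = Σ(t·PV) / P = 75,354.2028 / 9,630.1630 = 7.82481 half-year periods.
In years: 7.82481 / 2 = 3.91241 years.

3.912 years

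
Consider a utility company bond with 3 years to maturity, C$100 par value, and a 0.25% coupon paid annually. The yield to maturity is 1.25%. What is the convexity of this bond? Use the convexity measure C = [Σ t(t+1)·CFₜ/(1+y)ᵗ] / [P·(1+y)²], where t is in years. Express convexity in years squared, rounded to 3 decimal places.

With y = 0.0125:
  t   CF        PV=CF/(1+0.0125)^t    t·PV        t(t+1)·PV
  1         0.25         0.2469         0.2469           0.4938
  2         0.25         0.2439         0.4877           1.4632
  3       100.25        96.5827       289.7481       1,158.9922
  Σ                     97.0735       290.4827       1,160.9493
P = 97.0735.
Convexity = Σ t(t+1)·PV / [P·(1+y)²] = 1,160.9493 / (97.0735 × 1.025156) = 11.66602.

11.666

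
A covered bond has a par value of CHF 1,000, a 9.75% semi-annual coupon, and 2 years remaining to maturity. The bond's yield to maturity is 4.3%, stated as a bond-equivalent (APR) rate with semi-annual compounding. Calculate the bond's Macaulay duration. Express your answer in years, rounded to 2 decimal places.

Periodic yield y = 0.0215. Discount each cash flow and weight by its period:
  t   CF        PV=CF/(1+0.0215)^t    t·PV
  1        48.75        47.7239        47.7239
  2        48.75        46.7195        93.4389
  3        48.75        45.7361       137.2084
  4     1,048.75       963.2045     3,852.8179
  Σ                  1,103.3840     4,131.1892
Price P = Σ PV = 1,103.3840.
Macaulay duration = Σ(t·PV) / P = 4,131.1892 / 1,103.3840 = 3.74411 half-year periods.
In years: 3.74411 / 2 = 1.87205 years.

1.87 years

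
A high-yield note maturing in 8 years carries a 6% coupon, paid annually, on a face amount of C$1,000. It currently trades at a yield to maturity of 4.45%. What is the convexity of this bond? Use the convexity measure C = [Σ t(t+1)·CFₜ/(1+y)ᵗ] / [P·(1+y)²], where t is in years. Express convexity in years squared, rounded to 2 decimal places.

51.40

With y = 0.0445:
  t   CF        PV=CF/(1+0.0445)^t    t·PV        t(t+1)·PV
  1        60.00        57.4438        57.4438         114.8875
  2        60.00        54.9964       109.9928         329.9785
  3        60.00        52.6533       157.9600         631.8401
  4        60.00        50.4101       201.6404       1,008.2018
  5        60.00        48.2624       241.3121       1,447.8724
  6        60.00        46.2062       277.2374       1,940.6619
  7        60.00        44.2377       309.6636       2,477.3089
  8     1,060.00       748.2355     5,985.8840      53,872.9562
  Σ                  1,102.4454     7,341.1341      61,823.7072
P = 1,102.4454.
Convexity = Σ t(t+1)·PV / [P·(1+y)²] = 61,823.7072 / (1,102.4454 × 1.090980) = 51.40212.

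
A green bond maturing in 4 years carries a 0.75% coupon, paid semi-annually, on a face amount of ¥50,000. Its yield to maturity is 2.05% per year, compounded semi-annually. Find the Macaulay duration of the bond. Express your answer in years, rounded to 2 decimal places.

3.95 years

Periodic yield y = 0.01025. Discount each cash flow and weight by its period:
  t   CF        PV=CF/(1+0.01025)^t    t·PV
  1       187.50       185.5976       185.5976
  2       187.50       183.7146       367.4291
  3       187.50       181.8506       545.5517
  4       187.50       180.0055       720.0221
  5       187.50       178.1792       890.8959
  6       187.50       176.3714     1,058.2283
  7       187.50       174.5819     1,222.0734
  8    50,187.50    46,255.6395   370,045.1161
  Σ                 47,515.9403   375,034.9143
Price P = Σ PV = 47,515.9403.
Macaulay duration = Σ(t·PV) / P = 375,034.9143 / 47,515.9403 = 7.89282 half-year periods.
In years: 7.89282 / 2 = 3.94641 years.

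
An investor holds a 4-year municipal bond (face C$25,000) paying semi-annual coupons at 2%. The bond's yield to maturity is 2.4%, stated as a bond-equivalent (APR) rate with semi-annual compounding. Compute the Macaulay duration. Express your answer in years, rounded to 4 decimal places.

3.8628 years

Periodic yield y = 0.012. Discount each cash flow and weight by its period:
  t   CF        PV=CF/(1+0.012)^t    t·PV
  1       250.00       247.0356       247.0356
  2       250.00       244.1063       488.2126
  3       250.00       241.2118       723.6353
  4       250.00       238.3515       953.4062
  5       250.00       235.5252     1,177.6262
  6       250.00       232.7324     1,396.3947
  7       250.00       229.9728     1,609.8094
  8    25,250.00    22,951.8281   183,614.6247
  Σ                 24,620.7637   190,210.7446
Price P = Σ PV = 24,620.7637.
Macaulay duration = Σ(t·PV) / P = 190,210.7446 / 24,620.7637 = 7.72562 half-year periods.
In years: 7.72562 / 2 = 3.86281 years.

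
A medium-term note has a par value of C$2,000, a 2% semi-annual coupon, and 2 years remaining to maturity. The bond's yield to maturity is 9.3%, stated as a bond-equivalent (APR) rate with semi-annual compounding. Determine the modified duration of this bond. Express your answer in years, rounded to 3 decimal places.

Periodic yield y = 0.0465. First find Macaulay duration:
  t   CF        PV=CF/(1+0.0465)^t    t·PV
  1        20.00        19.1113        19.1113
  2        20.00        18.2621        36.5243
  3        20.00        17.4507        52.3520
  4     2,020.00     1,684.2030     6,736.8120
  Σ                  1,739.0271     6,844.7997
P = 1,739.0271; Macaulay duration = 6,844.7997 / 1,739.0271 = 3.93599 half-year periods = 1.96800 years.
Modified duration = D_Mac / (1 + y) = 1.96800 / 1.0465 = 1.88055 years.

1.881 years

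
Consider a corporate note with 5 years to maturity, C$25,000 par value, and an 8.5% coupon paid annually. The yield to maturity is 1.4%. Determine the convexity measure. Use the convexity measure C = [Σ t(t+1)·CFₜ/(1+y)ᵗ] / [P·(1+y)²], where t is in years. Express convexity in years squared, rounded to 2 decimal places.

With y = 0.014:
  t   CF        PV=CF/(1+0.014)^t    t·PV        t(t+1)·PV
  1     2,125.00     2,095.6607     2,095.6607       4,191.3215
  2     2,125.00     2,066.7266     4,133.4532      12,400.3595
  3     2,125.00     2,038.1919     6,114.5757      24,458.3027
  4     2,125.00     2,010.0512     8,040.2047      40,201.0235
  5    27,125.00    25,303.4636   126,517.3178     759,103.9068
  Σ                 33,514.0940   146,901.2121     840,354.9140
P = 33,514.0940.
Convexity = Σ t(t+1)·PV / [P·(1+y)²] = 840,354.9140 / (33,514.0940 × 1.028196) = 24.38705.

24.39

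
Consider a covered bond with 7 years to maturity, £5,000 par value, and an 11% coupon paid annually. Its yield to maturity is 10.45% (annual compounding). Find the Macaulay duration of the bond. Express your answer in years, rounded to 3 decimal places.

Periodic yield y = 0.1045. Discount each cash flow and weight by its year:
  t   CF        PV=CF/(1+0.1045)^t    t·PV
  1       550.00       497.9629       497.9629
  2       550.00       450.8491       901.6983
  3       550.00       408.1930     1,224.5789
  4       550.00       369.5726     1,478.2905
  5       550.00       334.6063     1,673.0314
  6       550.00       302.9482     1,817.6892
  7     5,550.00     2,767.7888    19,374.5213
  Σ                  5,131.9209    26,967.7726
Price P = Σ PV = 5,131.9209.
Macaulay duration = Σ(t·PV) / P = 26,967.7726 / 5,131.9209 = 5.25491 years.

5.255 years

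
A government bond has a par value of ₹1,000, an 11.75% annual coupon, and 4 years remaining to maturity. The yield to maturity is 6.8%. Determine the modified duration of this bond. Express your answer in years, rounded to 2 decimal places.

Periodic yield y = 0.068. First find Macaulay duration:
  t   CF        PV=CF/(1+0.068)^t    t·PV
  1       117.50       110.0187       110.0187
  2       117.50       103.0138       206.0276
  3       117.50        96.4549       289.3646
  4     1,117.50       858.9394     3,435.7576
  Σ                  1,168.4268     4,041.1685
P = 1,168.4268; Macaulay duration = 4,041.1685 / 1,168.4268 = 3.45864 years.
Modified duration = D_Mac / (1 + y) = 3.45864 / 1.068 = 3.23843 years.

3.24 years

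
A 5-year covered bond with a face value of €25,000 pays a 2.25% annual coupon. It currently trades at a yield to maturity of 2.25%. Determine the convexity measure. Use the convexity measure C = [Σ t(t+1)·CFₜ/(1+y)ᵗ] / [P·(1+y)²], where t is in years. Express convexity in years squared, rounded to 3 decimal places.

27.052

With y = 0.0225:
  t   CF        PV=CF/(1+0.0225)^t    t·PV        t(t+1)·PV
  1       562.50       550.1222       550.1222       1,100.2445
  2       562.50       538.0169     1,076.0337       3,228.1012
  3       562.50       526.1779     1,578.5336       6,314.1344
  4       562.50       514.5994     2,058.3975      10,291.9876
  5    25,562.50    22,871.0836   114,355.4182     686,132.5089
  Σ                 25,000.0000   119,618.5053     707,066.9767
P = 25,000.0000.
Convexity = Σ t(t+1)·PV / [P·(1+y)²] = 707,066.9767 / (25,000.0000 × 1.045506) = 27.05166.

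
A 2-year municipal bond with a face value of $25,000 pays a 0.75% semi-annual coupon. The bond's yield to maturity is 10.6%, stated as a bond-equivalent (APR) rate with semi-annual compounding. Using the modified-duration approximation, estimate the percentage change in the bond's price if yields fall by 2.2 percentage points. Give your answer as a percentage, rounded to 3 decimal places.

Periodic yield y = 0.053. Modified duration first:
  t   CF        PV=CF/(1+0.053)^t    t·PV
  1        93.75        89.0313        89.0313
  2        93.75        84.5502       169.1004
  3        93.75        80.2946       240.8837
  4    25,093.75    20,410.4266    81,641.7064
  Σ                 20,664.3027    82,140.7218
P = 20,664.3027; D_Mac = 3.97501 half-year periods = 1.98750 yrs; D_mod = 1.98750/(1+0.053) = 1.88747 yrs.
ΔP/P ≈ -D_mod · Δy = -1.88747 × (-0.022) = +0.041524 = +4.1524%.

+4.152%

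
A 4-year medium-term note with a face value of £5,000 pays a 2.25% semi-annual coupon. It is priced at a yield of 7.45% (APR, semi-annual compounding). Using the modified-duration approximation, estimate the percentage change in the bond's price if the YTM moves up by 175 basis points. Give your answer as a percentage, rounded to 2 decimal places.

-6.46%

Periodic yield y = 0.03725. Modified duration first:
  t   CF        PV=CF/(1+0.03725)^t    t·PV
  1        56.25        54.2299        54.2299
  2        56.25        52.2824       104.5648
  3        56.25        50.4048       151.2145
  4        56.25        48.5947       194.3787
  5        56.25        46.8495       234.2477
  6        56.25        45.1671       271.0024
  7        56.25        43.5450       304.8151
  8     5,056.25     3,773.6446    30,189.1564
  Σ                  4,114.7180    31,503.6096
P = 4,114.7180; D_Mac = 7.65632 half-year periods = 3.82816 yrs; D_mod = 3.82816/(1+0.03725) = 3.69068 yrs.
ΔP/P ≈ -D_mod · Δy = -3.69068 × (+0.0175) = -0.064587 = -6.4587%.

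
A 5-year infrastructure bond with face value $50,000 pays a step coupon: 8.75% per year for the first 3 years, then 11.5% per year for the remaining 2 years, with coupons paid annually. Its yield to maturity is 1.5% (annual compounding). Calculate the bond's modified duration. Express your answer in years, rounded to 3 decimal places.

4.309 years

Periodic yield y = 0.015. First find Macaulay duration:
  t   CF        PV=CF/(1+0.015)^t    t·PV
  1     4,375.00     4,310.3448     4,310.3448
  2     4,375.00     4,246.6452     8,493.2903
  3     4,375.00     4,183.8868    12,551.6605
  4     5,750.00     5,417.5593    21,670.2373
  5    55,750.00    51,750.5131   258,752.5657
  Σ                 69,908.9493   305,778.0987
P = 69,908.9493; Macaulay duration = 305,778.0987 / 69,908.9493 = 4.37395 years.
Modified duration = D_Mac / (1 + y) = 4.37395 / 1.015 = 4.30931 years.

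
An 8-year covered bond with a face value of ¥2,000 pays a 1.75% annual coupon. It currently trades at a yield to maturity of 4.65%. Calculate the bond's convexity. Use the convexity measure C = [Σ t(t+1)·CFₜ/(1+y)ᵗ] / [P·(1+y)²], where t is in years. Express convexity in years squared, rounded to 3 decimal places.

With y = 0.0465:
  t   CF        PV=CF/(1+0.0465)^t    t·PV        t(t+1)·PV
  1        35.00        33.4448        33.4448          66.8896
  2        35.00        31.9587        63.9175         191.7524
  3        35.00        30.5387        91.6161         366.4642
  4        35.00        29.1817       116.7269         583.6347
  5        35.00        27.8851       139.4254         836.5524
  6        35.00        26.6460       159.8762       1,119.1336
  7        35.00        25.4621       178.2344       1,425.8750
  8     2,035.00     1,414.6550    11,317.2403     101,855.1631
  Σ                  1,619.7722    12,100.4816     106,445.4650
P = 1,619.7722.
Convexity = Σ t(t+1)·PV / [P·(1+y)²] = 106,445.4650 / (1,619.7722 × 1.095162) = 60.00601.

60.006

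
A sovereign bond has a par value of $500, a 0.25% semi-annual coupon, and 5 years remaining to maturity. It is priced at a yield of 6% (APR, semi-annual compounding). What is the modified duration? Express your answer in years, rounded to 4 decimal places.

4.8218 years

Periodic yield y = 0.03. First find Macaulay duration:
  t   CF        PV=CF/(1+0.03)^t    t·PV
  1        0.625         0.6068         0.6068
  2        0.625         0.5891         1.1782
  3        0.625         0.5720         1.7159
  4        0.625         0.5553         2.2212
  5        0.625         0.5391         2.6957
  6        0.625         0.5234         3.1406
  7        0.625         0.5082         3.5573
  8        0.625         0.4934         3.9470
  9        0.625         0.4790         4.3111
  10     500.625       372.5120     3,725.1202
  Σ                    377.3783     3,748.4939
P = 377.3783; Macaulay duration = 3,748.4939 / 377.3783 = 9.93299 half-year periods = 4.96649 years.
Modified duration = D_Mac / (1 + y) = 4.96649 / 1.03 = 4.82184 years.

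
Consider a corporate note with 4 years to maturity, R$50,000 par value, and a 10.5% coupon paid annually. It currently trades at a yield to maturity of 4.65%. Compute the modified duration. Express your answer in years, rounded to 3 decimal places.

3.360 years

Periodic yield y = 0.0465. First find Macaulay duration:
  t   CF        PV=CF/(1+0.0465)^t    t·PV
  1     5,250.00     5,016.7224     5,016.7224
  2     5,250.00     4,793.8102     9,587.6205
  3     5,250.00     4,580.8029    13,742.4087
  4    55,250.00    46,065.4536   184,261.8143
  Σ                 60,456.7891   212,608.5658
P = 60,456.7891; Macaulay duration = 212,608.5658 / 60,456.7891 = 3.51670 years.
Modified duration = D_Mac / (1 + y) = 3.51670 / 1.0465 = 3.36044 years.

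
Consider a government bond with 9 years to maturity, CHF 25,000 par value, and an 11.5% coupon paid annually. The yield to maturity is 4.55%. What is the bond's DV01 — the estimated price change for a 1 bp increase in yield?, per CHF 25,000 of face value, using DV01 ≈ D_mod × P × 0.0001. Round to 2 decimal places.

Periodic yield y = 0.0455.
  t   CF        PV=CF/(1+0.0455)^t    t·PV
  1     2,875.00     2,749.8804     2,749.8804
  2     2,875.00     2,630.2061     5,260.4121
  3     2,875.00     2,515.7399     7,547.2197
  4     2,875.00     2,406.2553     9,625.0211
  5     2,875.00     2,301.5354    11,507.6771
  6     2,875.00     2,201.3730    13,208.2377
  7     2,875.00     2,105.5695    14,738.9868
  8     2,875.00     2,013.9355    16,111.4838
  9    27,875.00    18,676.6311   168,089.6803
  Σ                 37,601.1262   248,838.5991
P = 37,601.1262; D_Mac = 6.61785 yrs; D_mod = 6.32984 yrs.
DV01 ≈ 6.32984 × 37,601.1262 × 0.0001 = 23.800918.

CHF 23.80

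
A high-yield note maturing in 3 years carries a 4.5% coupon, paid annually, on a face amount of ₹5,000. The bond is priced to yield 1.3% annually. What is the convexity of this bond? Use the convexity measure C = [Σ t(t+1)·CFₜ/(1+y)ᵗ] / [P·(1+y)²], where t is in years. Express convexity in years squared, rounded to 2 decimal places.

With y = 0.013:
  t   CF        PV=CF/(1+0.013)^t    t·PV        t(t+1)·PV
  1       225.00       222.1125       222.1125         444.2251
  2       225.00       219.2621       438.5243       1,315.5728
  3     5,225.00     5,026.4106    15,079.2317      60,316.9267
  Σ                  5,467.7852    15,739.8685      62,076.7245
P = 5,467.7852.
Convexity = Σ t(t+1)·PV / [P·(1+y)²] = 62,076.7245 / (5,467.7852 × 1.026169) = 11.06365.

11.06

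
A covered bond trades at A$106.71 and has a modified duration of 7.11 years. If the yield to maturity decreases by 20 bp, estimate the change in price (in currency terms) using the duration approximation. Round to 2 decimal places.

+A$1.52

Duration approximation: ΔP/P ≈ -D_mod · Δy = -7.11 × (-0.002) = +0.014220.
ΔP ≈ 106.71 × (+0.014220) = +1.5174162.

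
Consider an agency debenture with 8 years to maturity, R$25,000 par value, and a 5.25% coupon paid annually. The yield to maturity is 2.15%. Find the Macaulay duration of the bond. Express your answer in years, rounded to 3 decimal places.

6.874 years

Periodic yield y = 0.0215. Discount each cash flow and weight by its year:
  t   CF        PV=CF/(1+0.0215)^t    t·PV
  1     1,312.50     1,284.8752     1,284.8752
  2     1,312.50     1,257.8318     2,515.6636
  3     1,312.50     1,231.3576     3,694.0728
  4     1,312.50     1,205.4406     4,821.7626
  5     1,312.50     1,180.0692     5,900.3458
  6     1,312.50     1,155.2317     6,931.3900
  7     1,312.50     1,130.9170     7,916.4187
  8    26,312.50    22,194.9998   177,559.9984
  Σ                 30,640.7228   210,624.5270
Price P = Σ PV = 30,640.7228.
Macaulay duration = Σ(t·PV) / P = 210,624.5270 / 30,640.7228 = 6.87401 years.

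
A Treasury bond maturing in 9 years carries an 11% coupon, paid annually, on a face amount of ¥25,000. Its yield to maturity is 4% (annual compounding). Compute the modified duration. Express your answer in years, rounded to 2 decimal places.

Periodic yield y = 0.04. First find Macaulay duration:
  t   CF        PV=CF/(1+0.04)^t    t·PV
  1     2,750.00     2,644.2308     2,644.2308
  2     2,750.00     2,542.5296     5,085.0592
  3     2,750.00     2,444.7400     7,334.2200
  4     2,750.00     2,350.7115     9,402.8461
  5     2,750.00     2,260.2995    11,301.4977
  6     2,750.00     2,173.3649    13,040.1897
  7     2,750.00     2,089.7740    14,628.4179
  8     2,750.00     2,009.3981    16,075.1845
  9    27,750.00    19,496.7819   175,471.0372
  Σ                 38,011.8303   254,982.6830
P = 38,011.8303; Macaulay duration = 254,982.6830 / 38,011.8303 = 6.70798 years.
Modified duration = D_Mac / (1 + y) = 6.70798 / 1.04 = 6.44998 years.

6.45 years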